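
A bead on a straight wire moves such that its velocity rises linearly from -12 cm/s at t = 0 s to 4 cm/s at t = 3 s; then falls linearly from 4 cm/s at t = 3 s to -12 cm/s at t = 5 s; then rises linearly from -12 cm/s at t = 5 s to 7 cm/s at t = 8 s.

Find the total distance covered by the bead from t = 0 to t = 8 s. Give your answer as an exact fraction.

1529/38 cm

Total distance travelled is ∫|v| dt — sum the magnitudes of each area piece.
0–3 s: v = 0 at t = 2.25 s; triangle areas 13.5 + 1.5 = 15 cm
3–5 s: v = 0 at t = 3.5 s; triangle areas 1 + 9 = 10 cm
5–8 s: v = 0 at t = 131/19 s; triangle areas 216/19 + 147/38 = 579/38 cm
Total distance = 1529/38 cm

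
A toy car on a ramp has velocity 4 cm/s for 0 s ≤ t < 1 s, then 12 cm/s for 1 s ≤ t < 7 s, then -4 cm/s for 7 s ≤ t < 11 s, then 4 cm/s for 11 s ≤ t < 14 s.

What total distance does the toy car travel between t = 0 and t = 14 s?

104 cm

Distance (not displacement) is the total path length: add the absolute areas under v-t.
0–1 s: |4| × 1 = 4 cm
1–7 s: |12| × 6 = 72 cm
7–11 s: |-4| × 4 = 16 cm
11–14 s: |4| × 3 = 12 cm
Total distance = 104 cm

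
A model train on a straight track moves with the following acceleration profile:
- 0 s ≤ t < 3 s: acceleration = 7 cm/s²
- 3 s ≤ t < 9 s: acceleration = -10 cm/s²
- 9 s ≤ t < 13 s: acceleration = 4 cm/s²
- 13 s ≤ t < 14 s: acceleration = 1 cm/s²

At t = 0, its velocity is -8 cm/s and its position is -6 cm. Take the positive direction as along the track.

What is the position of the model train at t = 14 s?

On each constant-a segment, Δv = aΔt and Δx = v₀Δt + ½aΔt²; chain segment to segment.
0–3 s: v starts -8 cm/s; Δx = -8·3 + ½·7·3² = 7.5 cm; v ends 13 cm/s.
3–9 s: v starts 13 cm/s; Δx = 13·6 + ½·-10·6² = -102 cm; v ends -47 cm/s.
9–13 s: v starts -47 cm/s; Δx = -47·4 + ½·4·4² = -156 cm; v ends -31 cm/s.
13–14 s: v starts -31 cm/s; Δx = -31·1 + ½·1·1² = -30.5 cm; v ends -30 cm/s.
x(14) = -6 + Σ Δx = -287 cm.

-287 cm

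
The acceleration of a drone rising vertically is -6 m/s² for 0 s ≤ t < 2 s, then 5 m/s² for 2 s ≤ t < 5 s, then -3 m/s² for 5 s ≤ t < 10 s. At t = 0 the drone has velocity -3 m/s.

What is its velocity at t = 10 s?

Δv equals the area under the a-t graph; then v = v₀ + Δv.
0–2 s: -6 × 2 = -12 m/s
2–5 s: 5 × 3 = 15 m/s
5–10 s: -3 × 5 = -15 m/s
Δv = -12 m/s, so v(10) = -3 + (-12) = -15 m/s.

-15 m/s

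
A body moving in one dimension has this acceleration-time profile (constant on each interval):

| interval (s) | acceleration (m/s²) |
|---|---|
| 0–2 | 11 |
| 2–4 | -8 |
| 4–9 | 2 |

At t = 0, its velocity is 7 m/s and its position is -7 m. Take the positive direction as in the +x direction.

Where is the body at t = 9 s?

161 m

On each constant-a segment, Δv = aΔt and Δx = v₀Δt + ½aΔt²; chain segment to segment.
0–2 s: v starts 7 m/s; Δx = 7·2 + ½·11·2² = 36 m; v ends 29 m/s.
2–4 s: v starts 29 m/s; Δx = 29·2 + ½·-8·2² = 42 m; v ends 13 m/s.
4–9 s: v starts 13 m/s; Δx = 13·5 + ½·2·5² = 90 m; v ends 23 m/s.
x(9) = -7 + Σ Δx = 161 m.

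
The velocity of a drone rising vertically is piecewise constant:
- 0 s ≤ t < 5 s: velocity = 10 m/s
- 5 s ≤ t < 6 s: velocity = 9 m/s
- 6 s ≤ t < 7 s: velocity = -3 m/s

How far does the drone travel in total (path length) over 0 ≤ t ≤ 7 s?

Total distance travelled is ∫|v| dt — sum the magnitudes of each area piece.
0–5 s: |10| × 5 = 50 m
5–6 s: |9| × 1 = 9 m
6–7 s: |-3| × 1 = 3 m
Total distance = 62 m

62 m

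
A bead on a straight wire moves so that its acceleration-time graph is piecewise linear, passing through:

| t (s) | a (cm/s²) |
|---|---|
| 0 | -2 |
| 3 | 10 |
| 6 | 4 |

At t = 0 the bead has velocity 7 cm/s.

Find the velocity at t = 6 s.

40 cm/s

Δv equals the area under the a-t graph; then v = v₀ + Δv.
0–3 s: ½(-2 + 10)(3) = 12 cm/s
3–6 s: ½(10 + 4)(3) = 21 cm/s
Δv = 33 cm/s, so v(6) = 7 + (33) = 40 cm/s.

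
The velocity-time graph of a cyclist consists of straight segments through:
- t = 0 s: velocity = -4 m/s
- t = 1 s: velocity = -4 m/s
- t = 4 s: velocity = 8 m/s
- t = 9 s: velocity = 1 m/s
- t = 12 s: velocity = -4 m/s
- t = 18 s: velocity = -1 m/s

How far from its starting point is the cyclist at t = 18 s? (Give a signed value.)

5 m

Net displacement equals the area under the velocity-time graph (areas below the axis count negative).
0–1 s: -4 × 1 = -4 m
1–4 s: ½(-4 + 8)(3) = 6 m
4–9 s: ½(8 + 1)(5) = 22.5 m
9–12 s: ½(1 + -4)(3) = -4.5 m
12–18 s: ½(-4 + -1)(6) = -15 m
Net displacement = 5 m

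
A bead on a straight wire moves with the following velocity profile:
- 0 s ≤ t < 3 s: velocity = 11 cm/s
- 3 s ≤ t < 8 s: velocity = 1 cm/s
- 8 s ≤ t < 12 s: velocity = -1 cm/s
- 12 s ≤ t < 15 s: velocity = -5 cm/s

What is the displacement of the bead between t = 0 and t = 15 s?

19 cm

Displacement is the signed area under the v-t curve.
0–3 s: 11 × 3 = 33 cm
3–8 s: 1 × 5 = 5 cm
8–12 s: -1 × 4 = -4 cm
12–15 s: -5 × 3 = -15 cm
Net displacement = 19 cm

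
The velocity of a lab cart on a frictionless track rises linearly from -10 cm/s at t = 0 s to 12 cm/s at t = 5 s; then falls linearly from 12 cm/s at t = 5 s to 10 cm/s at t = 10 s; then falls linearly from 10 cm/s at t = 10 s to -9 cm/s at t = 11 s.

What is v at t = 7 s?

On 5–10 s the graph is linear from 12 to 10 cm/s: v(7) = 12 + (10 − 12)·(7 − 5)/(10 − 5) = 11.2 cm/s.

11.2 cm/s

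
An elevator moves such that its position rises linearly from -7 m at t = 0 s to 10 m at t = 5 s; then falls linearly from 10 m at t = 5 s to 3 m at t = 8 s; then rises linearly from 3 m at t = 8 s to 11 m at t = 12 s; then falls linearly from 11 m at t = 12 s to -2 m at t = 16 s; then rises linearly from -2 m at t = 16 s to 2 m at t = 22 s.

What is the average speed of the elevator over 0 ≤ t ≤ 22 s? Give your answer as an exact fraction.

Average speed = (total path length)/(elapsed time); on a piecewise-linear x-t graph the path length is Σ|Δx|.
0–5 s: |Δx| = |10 − -7| = 17 m
5–8 s: |Δx| = |3 − 10| = 7 m
8–12 s: |Δx| = |11 − 3| = 8 m
12–16 s: |Δx| = |-2 − 11| = 13 m
16–22 s: |Δx| = |2 − -2| = 4 m
Total path = 49 m; average speed = 49/22 = 49/22 m/s.

49/22 m/s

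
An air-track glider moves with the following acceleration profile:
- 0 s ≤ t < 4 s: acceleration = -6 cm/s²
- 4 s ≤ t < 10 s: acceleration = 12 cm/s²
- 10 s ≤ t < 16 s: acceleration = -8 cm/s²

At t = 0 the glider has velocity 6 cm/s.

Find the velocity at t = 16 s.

6 cm/s

Δv equals the area under the a-t graph; then v = v₀ + Δv.
0–4 s: -6 × 4 = -24 cm/s
4–10 s: 12 × 6 = 72 cm/s
10–16 s: -8 × 6 = -48 cm/s
Δv = 0 cm/s, so v(16) = 6 + (0) = 6 cm/s.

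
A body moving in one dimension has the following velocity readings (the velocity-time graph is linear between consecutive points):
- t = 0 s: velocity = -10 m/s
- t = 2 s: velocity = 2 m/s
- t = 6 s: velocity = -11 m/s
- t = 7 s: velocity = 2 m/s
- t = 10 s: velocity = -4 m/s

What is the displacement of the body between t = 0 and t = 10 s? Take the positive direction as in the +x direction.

Displacement is the signed area under the v-t curve.
0–2 s: ½(-10 + 2)(2) = -8 m
2–6 s: ½(2 + -11)(4) = -18 m
6–7 s: ½(-11 + 2)(1) = -4.5 m
7–10 s: ½(2 + -4)(3) = -3 m
Net displacement = -33.5 m

-33.5 m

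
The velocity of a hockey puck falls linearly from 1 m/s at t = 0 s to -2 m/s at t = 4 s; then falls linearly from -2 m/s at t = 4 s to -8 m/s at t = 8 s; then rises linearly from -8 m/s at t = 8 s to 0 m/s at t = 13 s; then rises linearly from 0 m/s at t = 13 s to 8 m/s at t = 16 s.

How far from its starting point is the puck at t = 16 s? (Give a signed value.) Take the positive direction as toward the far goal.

-30 m

Net displacement equals the area under the velocity-time graph (areas below the axis count negative).
0–4 s: ½(1 + -2)(4) = -2 m
4–8 s: ½(-2 + -8)(4) = -20 m
8–13 s: ½(-8 + 0)(5) = -20 m
13–16 s: ½(0 + 8)(3) = 12 m
Net displacement = -30 m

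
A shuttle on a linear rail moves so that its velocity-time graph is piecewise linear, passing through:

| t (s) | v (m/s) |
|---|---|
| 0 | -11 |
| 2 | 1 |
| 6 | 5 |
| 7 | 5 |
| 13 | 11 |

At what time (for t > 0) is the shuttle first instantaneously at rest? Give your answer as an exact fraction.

t = 11/6 s

v changes sign on 0–2 s (from -11 to 1); the graph is linear there, so v = 0 at t = 0 + (11)·(2 − 0)/(1 − -11) = 11/6 s.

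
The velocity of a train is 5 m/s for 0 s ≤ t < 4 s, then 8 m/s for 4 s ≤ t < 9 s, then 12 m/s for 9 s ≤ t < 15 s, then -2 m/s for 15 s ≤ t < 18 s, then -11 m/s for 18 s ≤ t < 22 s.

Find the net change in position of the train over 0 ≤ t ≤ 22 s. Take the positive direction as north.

82 m

Net displacement equals the area under the velocity-time graph (areas below the axis count negative).
0–4 s: 5 × 4 = 20 m
4–9 s: 8 × 5 = 40 m
9–15 s: 12 × 6 = 72 m
15–18 s: -2 × 3 = -6 m
18–22 s: -11 × 4 = -44 m
Net displacement = 82 m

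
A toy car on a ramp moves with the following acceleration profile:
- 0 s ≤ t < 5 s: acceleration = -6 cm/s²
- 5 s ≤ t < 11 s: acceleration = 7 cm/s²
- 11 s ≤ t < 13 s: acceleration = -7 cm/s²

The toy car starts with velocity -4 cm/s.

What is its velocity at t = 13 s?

Δv equals the area under the a-t graph; then v = v₀ + Δv.
0–5 s: -6 × 5 = -30 cm/s
5–11 s: 7 × 6 = 42 cm/s
11–13 s: -7 × 2 = -14 cm/s
Δv = -2 cm/s, so v(13) = -4 + (-2) = -6 cm/s.

-6 cm/s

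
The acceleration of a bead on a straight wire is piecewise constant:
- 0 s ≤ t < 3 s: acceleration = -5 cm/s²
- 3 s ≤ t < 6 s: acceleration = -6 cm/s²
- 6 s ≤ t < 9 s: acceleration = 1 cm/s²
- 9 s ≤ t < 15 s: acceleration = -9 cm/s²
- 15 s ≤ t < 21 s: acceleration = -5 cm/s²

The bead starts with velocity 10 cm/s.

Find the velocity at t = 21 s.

-104 cm/s

Δv equals the area under the a-t graph; then v = v₀ + Δv.
0–3 s: -5 × 3 = -15 cm/s
3–6 s: -6 × 3 = -18 cm/s
6–9 s: 1 × 3 = 3 cm/s
9–15 s: -9 × 6 = -54 cm/s
15–21 s: -5 × 6 = -30 cm/s
Δv = -114 cm/s, so v(21) = 10 + (-114) = -104 cm/s.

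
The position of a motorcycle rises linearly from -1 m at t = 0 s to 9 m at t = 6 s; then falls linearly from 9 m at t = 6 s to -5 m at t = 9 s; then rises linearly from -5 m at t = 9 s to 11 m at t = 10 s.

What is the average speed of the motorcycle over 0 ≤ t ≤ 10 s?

Average speed = (total path length)/(elapsed time); on a piecewise-linear x-t graph the path length is Σ|Δx|.
0–6 s: |Δx| = |9 − -1| = 10 m
6–9 s: |Δx| = |-5 − 9| = 14 m
9–10 s: |Δx| = |11 − -5| = 16 m
Total path = 40 m; average speed = 40/10 = 4 m/s.

4 m/s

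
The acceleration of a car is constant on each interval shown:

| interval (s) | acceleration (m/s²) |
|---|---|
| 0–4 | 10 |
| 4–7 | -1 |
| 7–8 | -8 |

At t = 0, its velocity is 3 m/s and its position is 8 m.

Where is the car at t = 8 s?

On each constant-a segment, Δv = aΔt and Δx = v₀Δt + ½aΔt²; chain segment to segment.
0–4 s: v starts 3 m/s; Δx = 3·4 + ½·10·4² = 92 m; v ends 43 m/s.
4–7 s: v starts 43 m/s; Δx = 43·3 + ½·-1·3² = 124.5 m; v ends 40 m/s.
7–8 s: v starts 40 m/s; Δx = 40·1 + ½·-8·1² = 36 m; v ends 32 m/s.
x(8) = 8 + Σ Δx = 260.5 m.

260.5 m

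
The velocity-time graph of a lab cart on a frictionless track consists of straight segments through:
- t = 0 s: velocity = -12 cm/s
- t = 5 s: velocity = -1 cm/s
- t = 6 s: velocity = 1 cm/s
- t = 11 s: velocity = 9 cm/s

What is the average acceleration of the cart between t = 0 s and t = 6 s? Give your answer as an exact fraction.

Average acceleration = Δv/Δt = (1 − -12)/(6 − 0) = 13/6 cm/s².

13/6 cm/s²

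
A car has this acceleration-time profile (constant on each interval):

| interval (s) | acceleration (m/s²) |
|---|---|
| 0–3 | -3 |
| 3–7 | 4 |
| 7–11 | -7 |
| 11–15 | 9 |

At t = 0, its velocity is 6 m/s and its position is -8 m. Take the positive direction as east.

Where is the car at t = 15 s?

On each constant-a segment, Δv = aΔt and Δx = v₀Δt + ½aΔt²; chain segment to segment.
0–3 s: v starts 6 m/s; Δx = 6·3 + ½·-3·3² = 4.5 m; v ends -3 m/s.
3–7 s: v starts -3 m/s; Δx = -3·4 + ½·4·4² = 20 m; v ends 13 m/s.
7–11 s: v starts 13 m/s; Δx = 13·4 + ½·-7·4² = -4 m; v ends -15 m/s.
11–15 s: v starts -15 m/s; Δx = -15·4 + ½·9·4² = 12 m; v ends 21 m/s.
x(15) = -8 + Σ Δx = 24.5 m.

24.5 m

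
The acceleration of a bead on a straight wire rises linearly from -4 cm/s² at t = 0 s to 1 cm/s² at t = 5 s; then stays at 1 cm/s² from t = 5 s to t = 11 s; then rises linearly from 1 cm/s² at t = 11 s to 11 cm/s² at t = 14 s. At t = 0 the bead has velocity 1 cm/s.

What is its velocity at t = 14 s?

Δv equals the area under the a-t graph; then v = v₀ + Δv.
0–5 s: ½(-4 + 1)(5) = -7.5 cm/s
5–11 s: 1 × 6 = 6 cm/s
11–14 s: ½(1 + 11)(3) = 18 cm/s
Δv = 16.5 cm/s, so v(14) = 1 + (16.5) = 17.5 cm/s.

17.5 cm/s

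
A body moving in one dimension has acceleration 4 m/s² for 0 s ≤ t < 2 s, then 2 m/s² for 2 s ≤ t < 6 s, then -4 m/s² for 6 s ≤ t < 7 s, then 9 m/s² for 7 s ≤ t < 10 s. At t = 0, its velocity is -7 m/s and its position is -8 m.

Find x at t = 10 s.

On each constant-a segment, Δv = aΔt and Δx = v₀Δt + ½aΔt²; chain segment to segment.
0–2 s: v starts -7 m/s; Δx = -7·2 + ½·4·2² = -6 m; v ends 1 m/s.
2–6 s: v starts 1 m/s; Δx = 1·4 + ½·2·4² = 20 m; v ends 9 m/s.
6–7 s: v starts 9 m/s; Δx = 9·1 + ½·-4·1² = 7 m; v ends 5 m/s.
7–10 s: v starts 5 m/s; Δx = 5·3 + ½·9·3² = 55.5 m; v ends 32 m/s.
x(10) = -8 + Σ Δx = 68.5 m.

68.5 m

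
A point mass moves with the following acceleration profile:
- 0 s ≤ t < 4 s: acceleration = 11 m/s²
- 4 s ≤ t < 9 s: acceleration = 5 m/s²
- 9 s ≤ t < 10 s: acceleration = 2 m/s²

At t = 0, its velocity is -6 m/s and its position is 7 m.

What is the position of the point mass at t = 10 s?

On each constant-a segment, Δv = aΔt and Δx = v₀Δt + ½aΔt²; chain segment to segment.
0–4 s: v starts -6 m/s; Δx = -6·4 + ½·11·4² = 64 m; v ends 38 m/s.
4–9 s: v starts 38 m/s; Δx = 38·5 + ½·5·5² = 252.5 m; v ends 63 m/s.
9–10 s: v starts 63 m/s; Δx = 63·1 + ½·2·1² = 64 m; v ends 65 m/s.
x(10) = 7 + Σ Δx = 387.5 m.

387.5 m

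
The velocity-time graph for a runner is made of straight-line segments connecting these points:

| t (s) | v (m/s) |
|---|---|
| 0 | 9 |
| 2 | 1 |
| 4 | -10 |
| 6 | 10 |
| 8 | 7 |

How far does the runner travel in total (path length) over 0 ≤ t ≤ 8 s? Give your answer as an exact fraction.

508/11 m

Distance (not displacement) is the total path length: add the absolute areas under v-t.
0–2 s: |½(9 + 1)(2)| = 10 m
2–4 s: v = 0 at t = 24/11 s; triangle areas 1/11 + 100/11 = 101/11 m
4–6 s: v = 0 at t = 5 s; triangle areas 5 + 5 = 10 m
6–8 s: |½(10 + 7)(2)| = 17 m
Total distance = 508/11 m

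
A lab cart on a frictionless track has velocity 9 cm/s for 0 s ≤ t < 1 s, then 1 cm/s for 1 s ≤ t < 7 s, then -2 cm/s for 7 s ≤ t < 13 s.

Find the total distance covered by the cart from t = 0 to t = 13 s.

Distance (not displacement) is the total path length: add the absolute areas under v-t.
0–1 s: |9| × 1 = 9 cm
1–7 s: |1| × 6 = 6 cm
7–13 s: |-2| × 6 = 12 cm
Total distance = 27 cm

27 cm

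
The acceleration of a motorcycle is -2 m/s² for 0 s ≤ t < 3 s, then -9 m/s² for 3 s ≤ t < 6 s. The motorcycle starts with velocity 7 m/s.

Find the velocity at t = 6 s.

-26 m/s

Δv equals the area under the a-t graph; then v = v₀ + Δv.
0–3 s: -2 × 3 = -6 m/s
3–6 s: -9 × 3 = -27 m/s
Δv = -33 m/s, so v(6) = 7 + (-33) = -26 m/s.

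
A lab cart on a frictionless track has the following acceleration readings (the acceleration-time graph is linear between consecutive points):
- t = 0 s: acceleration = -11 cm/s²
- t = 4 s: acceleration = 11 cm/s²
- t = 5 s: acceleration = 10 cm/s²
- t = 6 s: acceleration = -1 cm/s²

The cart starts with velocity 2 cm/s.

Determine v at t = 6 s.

Δv equals the area under the a-t graph; then v = v₀ + Δv.
0–4 s: ½(-11 + 11)(4) = 0 cm/s
4–5 s: ½(11 + 10)(1) = 10.5 cm/s
5–6 s: ½(10 + -1)(1) = 4.5 cm/s
Δv = 15 cm/s, so v(6) = 2 + (15) = 17 cm/s.

17 cm/s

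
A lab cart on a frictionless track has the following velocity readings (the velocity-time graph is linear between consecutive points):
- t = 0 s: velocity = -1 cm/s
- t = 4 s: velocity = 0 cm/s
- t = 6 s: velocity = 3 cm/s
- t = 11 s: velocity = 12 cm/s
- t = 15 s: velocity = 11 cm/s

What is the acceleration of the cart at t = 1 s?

Acceleration is the slope of the v-t graph on 0–4 s: (0 − -1)/(4 − 0) = 0.25 cm/s².

0.25 cm/s²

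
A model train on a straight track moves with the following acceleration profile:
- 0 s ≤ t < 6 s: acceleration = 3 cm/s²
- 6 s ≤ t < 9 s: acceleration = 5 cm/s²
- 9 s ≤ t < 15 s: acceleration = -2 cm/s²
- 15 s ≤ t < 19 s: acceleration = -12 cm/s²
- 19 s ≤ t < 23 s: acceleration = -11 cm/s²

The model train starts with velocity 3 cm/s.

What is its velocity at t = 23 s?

-68 cm/s

Δv equals the area under the a-t graph; then v = v₀ + Δv.
0–6 s: 3 × 6 = 18 cm/s
6–9 s: 5 × 3 = 15 cm/s
9–15 s: -2 × 6 = -12 cm/s
15–19 s: -12 × 4 = -48 cm/s
19–23 s: -11 × 4 = -44 cm/s
Δv = -71 cm/s, so v(23) = 3 + (-71) = -68 cm/s.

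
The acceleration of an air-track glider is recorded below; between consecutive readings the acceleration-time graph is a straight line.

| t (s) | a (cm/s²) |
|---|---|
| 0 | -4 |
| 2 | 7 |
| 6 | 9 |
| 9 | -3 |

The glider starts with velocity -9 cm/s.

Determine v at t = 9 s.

35 cm/s

Δv equals the area under the a-t graph; then v = v₀ + Δv.
0–2 s: ½(-4 + 7)(2) = 3 cm/s
2–6 s: ½(7 + 9)(4) = 32 cm/s
6–9 s: ½(9 + -3)(3) = 9 cm/s
Δv = 44 cm/s, so v(9) = -9 + (44) = 35 cm/s.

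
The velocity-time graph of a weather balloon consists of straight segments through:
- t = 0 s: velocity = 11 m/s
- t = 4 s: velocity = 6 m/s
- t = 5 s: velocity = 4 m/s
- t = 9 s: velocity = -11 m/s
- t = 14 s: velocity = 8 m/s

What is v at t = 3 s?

On 0–4 s the graph is linear from 11 to 6 m/s: v(3) = 11 + (6 − 11)·(3 − 0)/(4 − 0) = 7.25 m/s.

7.25 m/s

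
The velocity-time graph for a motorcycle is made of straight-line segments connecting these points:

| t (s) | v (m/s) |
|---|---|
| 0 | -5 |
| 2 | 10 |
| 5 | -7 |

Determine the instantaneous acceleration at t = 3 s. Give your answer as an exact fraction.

Acceleration is the slope of the v-t graph on 2–5 s: (-7 − 10)/(5 − 2) = -17/3 m/s².

-17/3 m/s²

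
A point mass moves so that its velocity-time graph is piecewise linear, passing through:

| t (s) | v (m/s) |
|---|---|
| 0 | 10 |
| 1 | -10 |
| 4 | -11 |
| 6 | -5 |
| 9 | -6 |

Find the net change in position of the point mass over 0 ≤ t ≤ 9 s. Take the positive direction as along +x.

Displacement is the signed area under the v-t curve.
0–1 s: ½(10 + -10)(1) = 0 m
1–4 s: ½(-10 + -11)(3) = -31.5 m
4–6 s: ½(-11 + -5)(2) = -16 m
6–9 s: ½(-5 + -6)(3) = -16.5 m
Net displacement = -64 m

-64 m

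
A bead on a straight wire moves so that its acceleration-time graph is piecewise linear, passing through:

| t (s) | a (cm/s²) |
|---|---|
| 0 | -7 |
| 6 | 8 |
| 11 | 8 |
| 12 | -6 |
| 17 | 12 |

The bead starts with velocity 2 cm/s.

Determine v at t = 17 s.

61 cm/s

Δv equals the area under the a-t graph; then v = v₀ + Δv.
0–6 s: ½(-7 + 8)(6) = 3 cm/s
6–11 s: 8 × 5 = 40 cm/s
11–12 s: ½(8 + -6)(1) = 1 cm/s
12–17 s: ½(-6 + 12)(5) = 15 cm/s
Δv = 59 cm/s, so v(17) = 2 + (59) = 61 cm/s.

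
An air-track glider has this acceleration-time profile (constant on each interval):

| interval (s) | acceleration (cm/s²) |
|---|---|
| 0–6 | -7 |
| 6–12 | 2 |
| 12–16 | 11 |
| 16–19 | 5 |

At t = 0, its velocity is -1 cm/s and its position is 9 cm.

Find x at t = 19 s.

On each constant-a segment, Δv = aΔt and Δx = v₀Δt + ½aΔt²; chain segment to segment.
0–6 s: v starts -1 cm/s; Δx = -1·6 + ½·-7·6² = -132 cm; v ends -43 cm/s.
6–12 s: v starts -43 cm/s; Δx = -43·6 + ½·2·6² = -222 cm; v ends -31 cm/s.
12–16 s: v starts -31 cm/s; Δx = -31·4 + ½·11·4² = -36 cm; v ends 13 cm/s.
16–19 s: v starts 13 cm/s; Δx = 13·3 + ½·5·3² = 61.5 cm; v ends 28 cm/s.
x(19) = 9 + Σ Δx = -319.5 cm.

-319.5 cm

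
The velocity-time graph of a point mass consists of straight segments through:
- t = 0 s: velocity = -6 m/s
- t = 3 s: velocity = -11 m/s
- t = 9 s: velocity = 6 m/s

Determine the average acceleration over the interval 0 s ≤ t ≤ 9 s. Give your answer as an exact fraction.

4/3 m/s²

Average acceleration = Δv/Δt = (6 − -6)/(9 − 0) = 4/3 m/s².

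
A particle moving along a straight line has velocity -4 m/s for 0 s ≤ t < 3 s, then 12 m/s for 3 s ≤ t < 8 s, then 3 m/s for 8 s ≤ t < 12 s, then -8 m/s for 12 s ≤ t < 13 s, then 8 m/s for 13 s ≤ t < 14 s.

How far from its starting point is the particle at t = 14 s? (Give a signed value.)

Net displacement equals the area under the velocity-time graph (areas below the axis count negative).
0–3 s: -4 × 3 = -12 m
3–8 s: 12 × 5 = 60 m
8–12 s: 3 × 4 = 12 m
12–13 s: -8 × 1 = -8 m
13–14 s: 8 × 1 = 8 m
Net displacement = 60 m

60 m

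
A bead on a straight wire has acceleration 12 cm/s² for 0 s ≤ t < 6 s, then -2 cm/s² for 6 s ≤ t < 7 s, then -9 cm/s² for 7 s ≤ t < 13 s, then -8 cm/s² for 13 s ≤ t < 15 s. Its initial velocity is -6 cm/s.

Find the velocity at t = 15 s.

-6 cm/s

Δv equals the area under the a-t graph; then v = v₀ + Δv.
0–6 s: 12 × 6 = 72 cm/s
6–7 s: -2 × 1 = -2 cm/s
7–13 s: -9 × 6 = -54 cm/s
13–15 s: -8 × 2 = -16 cm/s
Δv = 0 cm/s, so v(15) = -6 + (0) = -6 cm/s.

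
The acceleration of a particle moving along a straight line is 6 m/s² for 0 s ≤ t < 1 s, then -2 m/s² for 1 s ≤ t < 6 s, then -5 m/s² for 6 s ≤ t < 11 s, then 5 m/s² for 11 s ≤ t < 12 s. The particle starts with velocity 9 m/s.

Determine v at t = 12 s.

Δv equals the area under the a-t graph; then v = v₀ + Δv.
0–1 s: 6 × 1 = 6 m/s
1–6 s: -2 × 5 = -10 m/s
6–11 s: -5 × 5 = -25 m/s
11–12 s: 5 × 1 = 5 m/s
Δv = -24 m/s, so v(12) = 9 + (-24) = -15 m/s.

-15 m/s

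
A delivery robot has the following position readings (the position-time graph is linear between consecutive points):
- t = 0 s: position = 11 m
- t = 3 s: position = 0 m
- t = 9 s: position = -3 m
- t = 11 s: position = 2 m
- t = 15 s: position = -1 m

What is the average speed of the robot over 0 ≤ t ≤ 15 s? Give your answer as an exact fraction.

22/15 m/s

Average speed = (total path length)/(elapsed time); on a piecewise-linear x-t graph the path length is Σ|Δx|.
0–3 s: |Δx| = |0 − 11| = 11 m
3–9 s: |Δx| = |-3 − 0| = 3 m
9–11 s: |Δx| = |2 − -3| = 5 m
11–15 s: |Δx| = |-1 − 2| = 3 m
Total path = 22 m; average speed = 22/15 = 22/15 m/s.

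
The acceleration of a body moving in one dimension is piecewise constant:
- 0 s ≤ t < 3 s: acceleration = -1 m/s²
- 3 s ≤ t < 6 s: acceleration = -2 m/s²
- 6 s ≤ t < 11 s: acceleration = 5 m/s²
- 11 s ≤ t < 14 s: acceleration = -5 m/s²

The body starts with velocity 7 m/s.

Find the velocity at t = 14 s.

Δv equals the area under the a-t graph; then v = v₀ + Δv.
0–3 s: -1 × 3 = -3 m/s
3–6 s: -2 × 3 = -6 m/s
6–11 s: 5 × 5 = 25 m/s
11–14 s: -5 × 3 = -15 m/s
Δv = 1 m/s, so v(14) = 7 + (1) = 8 m/s.

8 m/s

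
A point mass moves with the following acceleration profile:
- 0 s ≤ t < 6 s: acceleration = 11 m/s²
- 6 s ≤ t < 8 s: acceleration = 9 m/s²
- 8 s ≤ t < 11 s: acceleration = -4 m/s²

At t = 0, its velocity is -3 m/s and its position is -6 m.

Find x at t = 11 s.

On each constant-a segment, Δv = aΔt and Δx = v₀Δt + ½aΔt²; chain segment to segment.
0–6 s: v starts -3 m/s; Δx = -3·6 + ½·11·6² = 180 m; v ends 63 m/s.
6–8 s: v starts 63 m/s; Δx = 63·2 + ½·9·2² = 144 m; v ends 81 m/s.
8–11 s: v starts 81 m/s; Δx = 81·3 + ½·-4·3² = 225 m; v ends 69 m/s.
x(11) = -6 + Σ Δx = 543 m.

543 m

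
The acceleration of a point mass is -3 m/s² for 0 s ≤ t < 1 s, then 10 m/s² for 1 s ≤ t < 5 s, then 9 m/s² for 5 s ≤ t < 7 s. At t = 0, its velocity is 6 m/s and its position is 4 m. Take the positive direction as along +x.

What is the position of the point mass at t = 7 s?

204.5 m

On each constant-a segment, Δv = aΔt and Δx = v₀Δt + ½aΔt²; chain segment to segment.
0–1 s: v starts 6 m/s; Δx = 6·1 + ½·-3·1² = 4.5 m; v ends 3 m/s.
1–5 s: v starts 3 m/s; Δx = 3·4 + ½·10·4² = 92 m; v ends 43 m/s.
5–7 s: v starts 43 m/s; Δx = 43·2 + ½·9·2² = 104 m; v ends 61 m/s.
x(7) = 4 + Σ Δx = 204.5 m.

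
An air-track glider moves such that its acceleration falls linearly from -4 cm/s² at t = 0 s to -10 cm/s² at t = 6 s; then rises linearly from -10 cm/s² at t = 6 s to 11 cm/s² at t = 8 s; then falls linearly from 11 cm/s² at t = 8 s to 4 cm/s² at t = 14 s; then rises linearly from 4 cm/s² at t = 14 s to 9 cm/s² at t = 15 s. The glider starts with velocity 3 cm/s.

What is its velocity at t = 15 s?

13.5 cm/s

Δv equals the area under the a-t graph; then v = v₀ + Δv.
0–6 s: ½(-4 + -10)(6) = -42 cm/s
6–8 s: ½(-10 + 11)(2) = 1 cm/s
8–14 s: ½(11 + 4)(6) = 45 cm/s
14–15 s: ½(4 + 9)(1) = 6.5 cm/s
Δv = 10.5 cm/s, so v(15) = 3 + (10.5) = 13.5 cm/s.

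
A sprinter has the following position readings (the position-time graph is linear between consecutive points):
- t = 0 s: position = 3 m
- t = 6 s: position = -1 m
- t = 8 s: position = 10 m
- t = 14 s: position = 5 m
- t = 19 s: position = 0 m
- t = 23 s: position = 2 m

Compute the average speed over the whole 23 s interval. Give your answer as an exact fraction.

Average speed = (total path length)/(elapsed time); on a piecewise-linear x-t graph the path length is Σ|Δx|.
0–6 s: |Δx| = |-1 − 3| = 4 m
6–8 s: |Δx| = |10 − -1| = 11 m
8–14 s: |Δx| = |5 − 10| = 5 m
14–19 s: |Δx| = |0 − 5| = 5 m
19–23 s: |Δx| = |2 − 0| = 2 m
Total path = 27 m; average speed = 27/23 = 27/23 m/s.

27/23 m/s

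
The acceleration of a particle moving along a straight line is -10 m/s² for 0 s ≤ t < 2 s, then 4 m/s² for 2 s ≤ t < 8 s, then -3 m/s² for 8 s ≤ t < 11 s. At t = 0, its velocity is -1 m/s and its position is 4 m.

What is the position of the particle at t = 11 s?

On each constant-a segment, Δv = aΔt and Δx = v₀Δt + ½aΔt²; chain segment to segment.
0–2 s: v starts -1 m/s; Δx = -1·2 + ½·-10·2² = -22 m; v ends -21 m/s.
2–8 s: v starts -21 m/s; Δx = -21·6 + ½·4·6² = -54 m; v ends 3 m/s.
8–11 s: v starts 3 m/s; Δx = 3·3 + ½·-3·3² = -4.5 m; v ends -6 m/s.
x(11) = 4 + Σ Δx = -76.5 m.

-76.5 m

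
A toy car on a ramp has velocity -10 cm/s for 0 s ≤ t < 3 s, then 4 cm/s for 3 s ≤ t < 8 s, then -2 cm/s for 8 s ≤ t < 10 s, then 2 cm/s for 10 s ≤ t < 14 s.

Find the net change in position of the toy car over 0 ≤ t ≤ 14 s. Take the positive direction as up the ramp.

-6 cm

Displacement is the signed area under the v-t curve.
0–3 s: -10 × 3 = -30 cm
3–8 s: 4 × 5 = 20 cm
8–10 s: -2 × 2 = -4 cm
10–14 s: 2 × 4 = 8 cm
Net displacement = -6 cm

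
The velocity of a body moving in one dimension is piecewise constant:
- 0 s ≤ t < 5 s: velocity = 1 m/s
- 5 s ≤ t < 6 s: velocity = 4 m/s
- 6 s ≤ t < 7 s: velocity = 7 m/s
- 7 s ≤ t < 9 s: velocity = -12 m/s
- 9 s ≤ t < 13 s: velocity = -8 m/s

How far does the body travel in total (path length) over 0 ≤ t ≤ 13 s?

Distance (not displacement) is the total path length: add the absolute areas under v-t.
0–5 s: |1| × 5 = 5 m
5–6 s: |4| × 1 = 4 m
6–7 s: |7| × 1 = 7 m
7–9 s: |-12| × 2 = 24 m
9–13 s: |-8| × 4 = 32 m
Total distance = 72 m

72 m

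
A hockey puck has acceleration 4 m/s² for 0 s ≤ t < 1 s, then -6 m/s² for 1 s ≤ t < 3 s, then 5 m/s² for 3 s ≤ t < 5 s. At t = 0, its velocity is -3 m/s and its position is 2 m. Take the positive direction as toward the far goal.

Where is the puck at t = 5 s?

-21 m

On each constant-a segment, Δv = aΔt and Δx = v₀Δt + ½aΔt²; chain segment to segment.
0–1 s: v starts -3 m/s; Δx = -3·1 + ½·4·1² = -1 m; v ends 1 m/s.
1–3 s: v starts 1 m/s; Δx = 1·2 + ½·-6·2² = -10 m; v ends -11 m/s.
3–5 s: v starts -11 m/s; Δx = -11·2 + ½·5·2² = -12 m; v ends -1 m/s.
x(5) = 2 + Σ Δx = -21 m.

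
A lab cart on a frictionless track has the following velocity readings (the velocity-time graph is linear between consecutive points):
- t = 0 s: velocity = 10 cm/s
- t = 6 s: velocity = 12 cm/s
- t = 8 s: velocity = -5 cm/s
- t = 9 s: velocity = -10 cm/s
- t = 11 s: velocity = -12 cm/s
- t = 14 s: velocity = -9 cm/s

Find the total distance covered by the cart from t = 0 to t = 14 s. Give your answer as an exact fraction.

Distance (not displacement) is the total path length: add the absolute areas under v-t.
0–6 s: |½(10 + 12)(6)| = 66 cm
6–8 s: v = 0 at t = 126/17 s; triangle areas 144/17 + 25/17 = 169/17 cm
8–9 s: |½(-5 + -10)(1)| = 7.5 cm
9–11 s: |½(-10 + -12)(2)| = 22 cm
11–14 s: |½(-12 + -9)(3)| = 31.5 cm
Total distance = 2328/17 cm

2328/17 cm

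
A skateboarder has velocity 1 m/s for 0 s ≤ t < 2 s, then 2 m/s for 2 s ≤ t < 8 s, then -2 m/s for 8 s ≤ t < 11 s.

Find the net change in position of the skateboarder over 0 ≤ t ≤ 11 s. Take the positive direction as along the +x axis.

Net displacement equals the area under the velocity-time graph (areas below the axis count negative).
0–2 s: 1 × 2 = 2 m
2–8 s: 2 × 6 = 12 m
8–11 s: -2 × 3 = -6 m
Net displacement = 8 m

8 m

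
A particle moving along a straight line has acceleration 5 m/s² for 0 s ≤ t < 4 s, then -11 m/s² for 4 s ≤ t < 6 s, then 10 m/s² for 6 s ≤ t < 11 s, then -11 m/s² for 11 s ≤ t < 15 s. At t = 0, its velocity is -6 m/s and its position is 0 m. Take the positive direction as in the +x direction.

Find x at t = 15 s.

On each constant-a segment, Δv = aΔt and Δx = v₀Δt + ½aΔt²; chain segment to segment.
0–4 s: v starts -6 m/s; Δx = -6·4 + ½·5·4² = 16 m; v ends 14 m/s.
4–6 s: v starts 14 m/s; Δx = 14·2 + ½·-11·2² = 6 m; v ends -8 m/s.
6–11 s: v starts -8 m/s; Δx = -8·5 + ½·10·5² = 85 m; v ends 42 m/s.
11–15 s: v starts 42 m/s; Δx = 42·4 + ½·-11·4² = 80 m; v ends -2 m/s.
x(15) = 0 + Σ Δx = 187 m.

187 m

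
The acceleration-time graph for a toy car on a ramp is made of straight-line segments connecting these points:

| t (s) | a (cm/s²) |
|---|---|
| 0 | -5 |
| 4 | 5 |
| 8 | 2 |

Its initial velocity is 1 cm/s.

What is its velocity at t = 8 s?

15 cm/s

Δv equals the area under the a-t graph; then v = v₀ + Δv.
0–4 s: ½(-5 + 5)(4) = 0 cm/s
4–8 s: ½(5 + 2)(4) = 14 cm/s
Δv = 14 cm/s, so v(8) = 1 + (14) = 15 cm/s.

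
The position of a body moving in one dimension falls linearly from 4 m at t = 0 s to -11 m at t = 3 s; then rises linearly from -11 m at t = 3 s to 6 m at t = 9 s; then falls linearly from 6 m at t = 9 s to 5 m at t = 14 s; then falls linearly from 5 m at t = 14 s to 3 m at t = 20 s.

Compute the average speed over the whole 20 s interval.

1.75 m/s

Average speed = (total path length)/(elapsed time); on a piecewise-linear x-t graph the path length is Σ|Δx|.
0–3 s: |Δx| = |-11 − 4| = 15 m
3–9 s: |Δx| = |6 − -11| = 17 m
9–14 s: |Δx| = |5 − 6| = 1 m
14–20 s: |Δx| = |3 − 5| = 2 m
Total path = 35 m; average speed = 35/20 = 1.75 m/s.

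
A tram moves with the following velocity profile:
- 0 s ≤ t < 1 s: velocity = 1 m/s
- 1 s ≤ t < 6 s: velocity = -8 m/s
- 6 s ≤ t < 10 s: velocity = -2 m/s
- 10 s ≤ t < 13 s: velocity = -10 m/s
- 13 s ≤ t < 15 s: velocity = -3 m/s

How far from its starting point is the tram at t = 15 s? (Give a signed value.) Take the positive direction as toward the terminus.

Displacement is the signed area under the v-t curve.
0–1 s: 1 × 1 = 1 m
1–6 s: -8 × 5 = -40 m
6–10 s: -2 × 4 = -8 m
10–13 s: -10 × 3 = -30 m
13–15 s: -3 × 2 = -6 m
Net displacement = -83 m

-83 m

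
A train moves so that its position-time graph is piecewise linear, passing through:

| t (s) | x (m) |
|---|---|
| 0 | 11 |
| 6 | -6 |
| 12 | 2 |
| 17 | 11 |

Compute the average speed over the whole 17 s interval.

2 m/s

Average speed = (total path length)/(elapsed time); on a piecewise-linear x-t graph the path length is Σ|Δx|.
0–6 s: |Δx| = |-6 − 11| = 17 m
6–12 s: |Δx| = |2 − -6| = 8 m
12–17 s: |Δx| = |11 − 2| = 9 m
Total path = 34 m; average speed = 34/17 = 2 m/s.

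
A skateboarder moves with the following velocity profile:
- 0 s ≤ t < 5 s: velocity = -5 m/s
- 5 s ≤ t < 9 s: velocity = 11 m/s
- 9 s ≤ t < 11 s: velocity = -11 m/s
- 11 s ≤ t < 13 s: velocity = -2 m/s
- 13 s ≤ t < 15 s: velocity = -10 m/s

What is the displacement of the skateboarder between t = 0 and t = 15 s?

Displacement is the signed area under the v-t curve.
0–5 s: -5 × 5 = -25 m
5–9 s: 11 × 4 = 44 m
9–11 s: -11 × 2 = -22 m
11–13 s: -2 × 2 = -4 m
13–15 s: -10 × 2 = -20 m
Net displacement = -27 m

-27 m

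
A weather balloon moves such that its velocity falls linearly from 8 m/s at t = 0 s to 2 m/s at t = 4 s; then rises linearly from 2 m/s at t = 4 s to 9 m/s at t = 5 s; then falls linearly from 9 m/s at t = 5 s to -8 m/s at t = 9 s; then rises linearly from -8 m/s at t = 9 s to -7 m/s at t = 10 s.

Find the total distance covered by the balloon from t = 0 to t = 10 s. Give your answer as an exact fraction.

851/17 m

Distance (not displacement) is the total path length: add the absolute areas under v-t.
0–4 s: |½(8 + 2)(4)| = 20 m
4–5 s: |½(2 + 9)(1)| = 5.5 m
5–9 s: v = 0 at t = 121/17 s; triangle areas 162/17 + 128/17 = 290/17 m
9–10 s: |½(-8 + -7)(1)| = 7.5 m
Total distance = 851/17 m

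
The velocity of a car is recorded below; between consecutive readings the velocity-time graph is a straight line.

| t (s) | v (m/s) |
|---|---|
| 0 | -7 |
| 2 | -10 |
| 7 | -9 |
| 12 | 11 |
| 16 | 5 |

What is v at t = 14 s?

8 m/s

On 12–16 s the graph is linear from 11 to 5 m/s: v(14) = 11 + (5 − 11)·(14 − 12)/(16 − 12) = 8 m/s.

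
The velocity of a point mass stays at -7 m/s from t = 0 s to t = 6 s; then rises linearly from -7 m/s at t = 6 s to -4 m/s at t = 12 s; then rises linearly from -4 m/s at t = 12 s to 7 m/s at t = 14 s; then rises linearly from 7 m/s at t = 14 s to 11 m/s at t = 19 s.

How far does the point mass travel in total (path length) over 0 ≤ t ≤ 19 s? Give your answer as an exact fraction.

Total distance travelled is ∫|v| dt — sum the magnitudes of each area piece.
0–6 s: |-7| × 6 = 42 m
6–12 s: |½(-7 + -4)(6)| = 33 m
12–14 s: v = 0 at t = 140/11 s; triangle areas 16/11 + 49/11 = 65/11 m
14–19 s: |½(7 + 11)(5)| = 45 m
Total distance = 1385/11 m

1385/11 m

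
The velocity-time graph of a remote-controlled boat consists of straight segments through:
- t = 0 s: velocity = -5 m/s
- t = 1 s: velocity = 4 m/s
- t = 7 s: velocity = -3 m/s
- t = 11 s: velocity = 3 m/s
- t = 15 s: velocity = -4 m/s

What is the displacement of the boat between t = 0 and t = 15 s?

0.5 m

Net displacement equals the area under the velocity-time graph (areas below the axis count negative).
0–1 s: ½(-5 + 4)(1) = -0.5 m
1–7 s: ½(4 + -3)(6) = 3 m
7–11 s: ½(-3 + 3)(4) = 0 m
11–15 s: ½(3 + -4)(4) = -2 m
Net displacement = 0.5 m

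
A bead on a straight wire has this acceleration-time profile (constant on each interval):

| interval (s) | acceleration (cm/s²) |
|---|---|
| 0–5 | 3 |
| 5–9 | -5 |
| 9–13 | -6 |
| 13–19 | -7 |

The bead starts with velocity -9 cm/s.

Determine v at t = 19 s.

-80 cm/s

Δv equals the area under the a-t graph; then v = v₀ + Δv.
0–5 s: 3 × 5 = 15 cm/s
5–9 s: -5 × 4 = -20 cm/s
9–13 s: -6 × 4 = -24 cm/s
13–19 s: -7 × 6 = -42 cm/s
Δv = -71 cm/s, so v(19) = -9 + (-71) = -80 cm/s.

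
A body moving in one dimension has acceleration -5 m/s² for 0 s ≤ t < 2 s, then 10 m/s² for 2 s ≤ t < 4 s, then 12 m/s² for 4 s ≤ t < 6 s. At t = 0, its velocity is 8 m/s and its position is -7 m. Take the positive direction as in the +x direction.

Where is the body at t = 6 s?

On each constant-a segment, Δv = aΔt and Δx = v₀Δt + ½aΔt²; chain segment to segment.
0–2 s: v starts 8 m/s; Δx = 8·2 + ½·-5·2² = 6 m; v ends -2 m/s.
2–4 s: v starts -2 m/s; Δx = -2·2 + ½·10·2² = 16 m; v ends 18 m/s.
4–6 s: v starts 18 m/s; Δx = 18·2 + ½·12·2² = 60 m; v ends 42 m/s.
x(6) = -7 + Σ Δx = 75 m.

75 m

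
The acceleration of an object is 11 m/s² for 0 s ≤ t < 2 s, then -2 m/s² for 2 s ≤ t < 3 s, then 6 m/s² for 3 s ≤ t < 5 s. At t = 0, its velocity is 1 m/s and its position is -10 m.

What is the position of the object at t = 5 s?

On each constant-a segment, Δv = aΔt and Δx = v₀Δt + ½aΔt²; chain segment to segment.
0–2 s: v starts 1 m/s; Δx = 1·2 + ½·11·2² = 24 m; v ends 23 m/s.
2–3 s: v starts 23 m/s; Δx = 23·1 + ½·-2·1² = 22 m; v ends 21 m/s.
3–5 s: v starts 21 m/s; Δx = 21·2 + ½·6·2² = 54 m; v ends 33 m/s.
x(5) = -10 + Σ Δx = 90 m.

90 m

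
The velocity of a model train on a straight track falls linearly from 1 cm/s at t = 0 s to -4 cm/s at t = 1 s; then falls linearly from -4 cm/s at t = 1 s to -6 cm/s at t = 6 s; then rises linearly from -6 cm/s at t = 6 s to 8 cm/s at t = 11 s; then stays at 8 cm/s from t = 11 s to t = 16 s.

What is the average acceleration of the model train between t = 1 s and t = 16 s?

Average acceleration = Δv/Δt = (8 − -4)/(16 − 1) = 0.8 cm/s².

0.8 cm/s²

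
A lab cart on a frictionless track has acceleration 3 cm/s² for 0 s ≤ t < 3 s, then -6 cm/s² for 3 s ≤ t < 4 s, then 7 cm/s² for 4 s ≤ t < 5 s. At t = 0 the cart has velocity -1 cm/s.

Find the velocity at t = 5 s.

Δv equals the area under the a-t graph; then v = v₀ + Δv.
0–3 s: 3 × 3 = 9 cm/s
3–4 s: -6 × 1 = -6 cm/s
4–5 s: 7 × 1 = 7 cm/s
Δv = 10 cm/s, so v(5) = -1 + (10) = 9 cm/s.

9 cm/s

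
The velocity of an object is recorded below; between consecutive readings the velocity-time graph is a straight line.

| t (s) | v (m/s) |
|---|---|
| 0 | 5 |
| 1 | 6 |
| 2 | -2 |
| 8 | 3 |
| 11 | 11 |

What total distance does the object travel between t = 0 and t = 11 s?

36.8 m

Total distance travelled is ∫|v| dt — sum the magnitudes of each area piece.
0–1 s: |½(5 + 6)(1)| = 5.5 m
1–2 s: v = 0 at t = 1.75 s; triangle areas 2.25 + 0.25 = 2.5 m
2–8 s: v = 0 at t = 4.4 s; triangle areas 2.4 + 5.4 = 7.8 m
8–11 s: |½(3 + 11)(3)| = 21 m
Total distance = 36.8 m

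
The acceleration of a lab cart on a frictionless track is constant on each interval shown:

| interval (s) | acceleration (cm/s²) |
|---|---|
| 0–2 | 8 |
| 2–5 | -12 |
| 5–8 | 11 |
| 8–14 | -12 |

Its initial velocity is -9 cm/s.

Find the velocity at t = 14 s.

Δv equals the area under the a-t graph; then v = v₀ + Δv.
0–2 s: 8 × 2 = 16 cm/s
2–5 s: -12 × 3 = -36 cm/s
5–8 s: 11 × 3 = 33 cm/s
8–14 s: -12 × 6 = -72 cm/s
Δv = -59 cm/s, so v(14) = -9 + (-59) = -68 cm/s.

-68 cm/s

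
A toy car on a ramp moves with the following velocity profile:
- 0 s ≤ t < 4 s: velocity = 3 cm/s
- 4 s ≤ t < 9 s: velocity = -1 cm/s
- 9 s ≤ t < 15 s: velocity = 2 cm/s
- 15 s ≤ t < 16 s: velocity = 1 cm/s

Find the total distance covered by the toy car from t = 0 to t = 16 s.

Total distance travelled is ∫|v| dt — sum the magnitudes of each area piece.
0–4 s: |3| × 4 = 12 cm
4–9 s: |-1| × 5 = 5 cm
9–15 s: |2| × 6 = 12 cm
15–16 s: |1| × 1 = 1 cm
Total distance = 30 cm

30 cm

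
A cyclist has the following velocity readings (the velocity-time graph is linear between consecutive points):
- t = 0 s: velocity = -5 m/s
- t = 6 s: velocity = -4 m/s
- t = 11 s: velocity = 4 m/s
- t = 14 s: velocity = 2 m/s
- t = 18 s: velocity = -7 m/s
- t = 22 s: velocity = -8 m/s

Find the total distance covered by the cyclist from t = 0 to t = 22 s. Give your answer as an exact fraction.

Distance (not displacement) is the total path length: add the absolute areas under v-t.
0–6 s: |½(-5 + -4)(6)| = 27 m
6–11 s: v = 0 at t = 8.5 s; triangle areas 5 + 5 = 10 m
11–14 s: |½(4 + 2)(3)| = 9 m
14–18 s: v = 0 at t = 134/9 s; triangle areas 8/9 + 98/9 = 106/9 m
18–22 s: |½(-7 + -8)(4)| = 30 m
Total distance = 790/9 m

790/9 m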